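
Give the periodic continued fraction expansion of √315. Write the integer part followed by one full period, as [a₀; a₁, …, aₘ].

a₀ = ⌊√315⌋ = 17.
With m₀=0, d₀=1 and mₖ₊₁ = dₖaₖ − mₖ, dₖ₊₁ = (n − mₖ₊₁²)/dₖ, aₖ₊₁ = ⌊(a₀+mₖ₊₁)/dₖ₊₁⌋:
  k=1: m=17, d=26, a=1
  k=2: m=9, d=9, a=2
  k=3: m=9, d=26, a=1
  k=4: m=17, d=1, a=34
d=1 and a=2a₀=34 at k=4, so the next step gives (m, d) = (17, 26) again — its k=1 value — and the period has length 4.

[17; 1, 2, 1, 34]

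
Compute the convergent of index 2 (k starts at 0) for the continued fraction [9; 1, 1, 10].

19/2

Using pₖ = aₖpₖ₋₁ + pₖ₋₂, qₖ = aₖqₖ₋₁ + qₖ₋₂ (with p₋₁=1, p₋₂=0, q₋₁=0, q₋₂=1):
  k=0: a=9, p=9, q=1
  k=1: a=1, p=10, q=1
  k=2: a=1, p=19, q=2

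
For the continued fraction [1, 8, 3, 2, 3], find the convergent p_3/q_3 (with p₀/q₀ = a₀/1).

Using pₖ = aₖpₖ₋₁ + pₖ₋₂, qₖ = aₖqₖ₋₁ + qₖ₋₂ (with p₋₁=1, p₋₂=0, q₋₁=0, q₋₂=1):
  k=0: a=1, p=1, q=1
  k=1: a=8, p=9, q=8
  k=2: a=3, p=28, q=25
  k=3: a=2, p=65, q=58

65/58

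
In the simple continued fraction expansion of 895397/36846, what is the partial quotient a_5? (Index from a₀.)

895397 = 24·36846 + 11093   →  a_0 = 24
36846 = 3·11093 + 3567   →  a_1 = 3
11093 = 3·3567 + 392   →  a_2 = 3
3567 = 9·392 + 39   →  a_3 = 9
392 = 10·39 + 2   →  a_4 = 10
39 = 19·2 + 1   →  a_5 = 19

19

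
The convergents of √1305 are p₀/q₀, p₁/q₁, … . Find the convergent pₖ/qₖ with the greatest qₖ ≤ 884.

√1305 = [36; 8, 72, …] (period length 2).
Convergents:
  p_0/q_0 = 36/1
  p_1/q_1 = 289/8
  p_2/q_2 = 20844/577
  p_3/q_3 = 167041/4624
q_2 = 577 ≤ 884 < 4624 = q_3, so the answer is 20844/577.

20844/577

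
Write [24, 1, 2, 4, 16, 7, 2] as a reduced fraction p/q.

Fold from the inside: start with 2/1.
  7 + 1/2 = 15/2
  16 + 2/15 = 242/15
  4 + 15/242 = 983/242
  2 + 242/983 = 2208/983
  1 + 983/2208 = 3191/2208
  24 + 2208/3191 = 78792/3191

78792/3191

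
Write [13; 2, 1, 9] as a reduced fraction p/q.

387/29

Using pₖ = aₖpₖ₋₁ + pₖ₋₂ and qₖ = aₖqₖ₋₁ + qₖ₋₂:
  k=0: a=13, p=13, q=1
  k=1: a=2, p=27, q=2
  k=2: a=1, p=40, q=3
  k=3: a=9, p=387, q=29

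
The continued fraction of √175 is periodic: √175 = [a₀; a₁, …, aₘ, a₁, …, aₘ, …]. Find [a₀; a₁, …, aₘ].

a₀ = ⌊√175⌋ = 13.
With m₀=0, d₀=1 and mₖ₊₁ = dₖaₖ − mₖ, dₖ₊₁ = (n − mₖ₊₁²)/dₖ, aₖ₊₁ = ⌊(a₀+mₖ₊₁)/dₖ₊₁⌋:
  k=1: m=13, d=6, a=4
  k=2: m=11, d=9, a=2
  k=3: m=7, d=14, a=1
  k=4: m=7, d=9, a=2
  k=5: m=11, d=6, a=4
  k=6: m=13, d=1, a=26
d=1 and a=2a₀=26 at k=6, so the next step gives (m, d) = (13, 6) again — its k=1 value — and the period has length 6.

[13; 4, 2, 1, 2, 4, 26]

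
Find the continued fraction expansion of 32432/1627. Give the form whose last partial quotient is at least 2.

[19; 1, 14, 15, 2, 3]

32432 = 19·1627 + 1519
1627 = 1·1519 + 108
1519 = 14·108 + 7
108 = 15·7 + 3
7 = 2·3 + 1
3 = 3·1 + 0  (stop)
So 32432/1627 = [19; 1, 14, 15, 2, 3].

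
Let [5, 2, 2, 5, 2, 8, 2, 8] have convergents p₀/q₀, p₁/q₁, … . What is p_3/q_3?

146/27

Using pₖ = aₖpₖ₋₁ + pₖ₋₂, qₖ = aₖqₖ₋₁ + qₖ₋₂ (with p₋₁=1, p₋₂=0, q₋₁=0, q₋₂=1):
  k=0: a=5, p=5, q=1
  k=1: a=2, p=11, q=2
  k=2: a=2, p=27, q=5
  k=3: a=5, p=146, q=27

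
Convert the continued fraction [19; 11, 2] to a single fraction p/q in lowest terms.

439/23

Using pₖ = aₖpₖ₋₁ + pₖ₋₂ and qₖ = aₖqₖ₋₁ + qₖ₋₂:
  k=0: a=19, p=19, q=1
  k=1: a=11, p=210, q=11
  k=2: a=2, p=439, q=23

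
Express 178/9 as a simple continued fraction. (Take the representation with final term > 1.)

[19; 1, 3, 2]

178 = 19*9 + 7
9 = 1*7 + 2
7 = 3*2 + 1
2 = 2*1 + 0  (stop)
So 178/9 = [19; 1, 3, 2].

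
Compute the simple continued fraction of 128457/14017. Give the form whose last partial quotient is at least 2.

[9; 6, 11, 1, 15, 12]

128457 = 9*14017 + 2304
14017 = 6*2304 + 193
2304 = 11*193 + 181
193 = 1*181 + 12
181 = 15*12 + 1
12 = 12*1 + 0  (stop)
So 128457/14017 = [9; 6, 11, 1, 15, 12].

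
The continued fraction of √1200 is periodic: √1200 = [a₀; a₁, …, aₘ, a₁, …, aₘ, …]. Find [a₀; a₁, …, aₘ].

a₀ = ⌊√1200⌋ = 34.
With m₀=0, d₀=1 and mₖ₊₁ = dₖaₖ − mₖ, dₖ₊₁ = (n − mₖ₊₁²)/dₖ, aₖ₊₁ = ⌊(a₀+mₖ₊₁)/dₖ₊₁⌋:
  k=1: m=34, d=44, a=1
  k=2: m=10, d=25, a=1
  k=3: m=15, d=39, a=1
  k=4: m=24, d=16, a=3
  k=5: m=24, d=39, a=1
  k=6: m=15, d=25, a=1
  k=7: m=10, d=44, a=1
  k=8: m=34, d=1, a=68
d=1 and a=2a₀=68 at k=8, so the next step gives (m, d) = (34, 44) again — its k=1 value — and the period has length 8.

[34; 1, 1, 1, 3, 1, 1, 1, 68]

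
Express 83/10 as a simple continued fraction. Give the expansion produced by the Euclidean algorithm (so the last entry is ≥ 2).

[8; 3, 3]

83 = 8*10 + 3
10 = 3*3 + 1
3 = 3*1 + 0  (stop)
So 83/10 = [8; 3, 3].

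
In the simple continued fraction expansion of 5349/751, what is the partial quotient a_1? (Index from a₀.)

5349 = 7·751 + 92   →  a_0 = 7
751 = 8·92 + 15   →  a_1 = 8

8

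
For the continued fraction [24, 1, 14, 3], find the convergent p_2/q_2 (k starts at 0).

Using pₖ = aₖpₖ₋₁ + pₖ₋₂, qₖ = aₖqₖ₋₁ + qₖ₋₂ (with p₋₁=1, p₋₂=0, q₋₁=0, q₋₂=1):
  k=0: a=24, p=24, q=1
  k=1: a=1, p=25, q=1
  k=2: a=14, p=374, q=15

374/15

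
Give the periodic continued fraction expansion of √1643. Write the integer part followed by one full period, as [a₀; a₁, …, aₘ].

[40; 1, 1, 6, 1, 6, 1, 1, 80]

a₀ = ⌊√1643⌋ = 40.
With m₀=0, d₀=1 and mₖ₊₁ = dₖaₖ − mₖ, dₖ₊₁ = (n − mₖ₊₁²)/dₖ, aₖ₊₁ = ⌊(a₀+mₖ₊₁)/dₖ₊₁⌋:
  k=1: m=40, d=43, a=1
  k=2: m=3, d=38, a=1
  k=3: m=35, d=11, a=6
  k=4: m=31, d=62, a=1
  k=5: m=31, d=11, a=6
  k=6: m=35, d=38, a=1
  k=7: m=3, d=43, a=1
  k=8: m=40, d=1, a=80
d=1 and a=2a₀=80 at k=8, so the next step gives (m, d) = (40, 43) again — its k=1 value — and the period has length 8.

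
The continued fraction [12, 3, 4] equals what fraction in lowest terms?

160/13

Fold from the inside: start with 4/1.
  3 + 1/4 = 13/4
  12 + 4/13 = 160/13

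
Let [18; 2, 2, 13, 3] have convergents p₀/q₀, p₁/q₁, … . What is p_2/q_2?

Using pₖ = aₖpₖ₋₁ + pₖ₋₂, qₖ = aₖqₖ₋₁ + qₖ₋₂ (with p₋₁=1, p₋₂=0, q₋₁=0, q₋₂=1):
  k=0: a=18, p=18, q=1
  k=1: a=2, p=37, q=2
  k=2: a=2, p=92, q=5

92/5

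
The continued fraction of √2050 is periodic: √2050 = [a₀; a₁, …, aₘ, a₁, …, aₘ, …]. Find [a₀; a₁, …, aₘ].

[45; 3, 1, 1, 1, 1, 3, 90]

a₀ = ⌊√2050⌋ = 45.
With m₀=0, d₀=1 and mₖ₊₁ = dₖaₖ − mₖ, dₖ₊₁ = (n − mₖ₊₁²)/dₖ, aₖ₊₁ = ⌊(a₀+mₖ₊₁)/dₖ₊₁⌋:
  k=1: m=45, d=25, a=3
  k=2: m=30, d=46, a=1
  k=3: m=16, d=39, a=1
  k=4: m=23, d=39, a=1
  k=5: m=16, d=46, a=1
  k=6: m=30, d=25, a=3
  k=7: m=45, d=1, a=90
d=1 and a=2a₀=90 at k=7, so the next step gives (m, d) = (45, 25) again — its k=1 value — and the period has length 7.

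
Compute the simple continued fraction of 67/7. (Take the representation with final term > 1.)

[9; 1, 1, 3]

67 = 9×7 + 4
7 = 1×4 + 3
4 = 1×3 + 1
3 = 3×1 + 0  (stop)
So 67/7 = [9; 1, 1, 3].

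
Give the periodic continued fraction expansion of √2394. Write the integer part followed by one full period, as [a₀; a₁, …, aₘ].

a₀ = ⌊√2394⌋ = 48.

[48; 1, 12, 1, 96]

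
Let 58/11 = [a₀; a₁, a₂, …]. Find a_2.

58 = 5·11 + 3   →  a_0 = 5
11 = 3·3 + 2   →  a_1 = 3
3 = 1·2 + 1   →  a_2 = 1

1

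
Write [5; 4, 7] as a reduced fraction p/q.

152/29

Using pₖ = aₖpₖ₋₁ + pₖ₋₂ and qₖ = aₖqₖ₋₁ + qₖ₋₂:
  k=0: a=5, p=5, q=1
  k=1: a=4, p=21, q=4
  k=2: a=7, p=152, q=29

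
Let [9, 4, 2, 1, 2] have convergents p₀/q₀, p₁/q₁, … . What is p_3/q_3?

120/13

Using pₖ = aₖpₖ₋₁ + pₖ₋₂, qₖ = aₖqₖ₋₁ + qₖ₋₂ (with p₋₁=1, p₋₂=0, q₋₁=0, q₋₂=1):
  k=0: a=9, p=9, q=1
  k=1: a=4, p=37, q=4
  k=2: a=2, p=83, q=9
  k=3: a=1, p=120, q=13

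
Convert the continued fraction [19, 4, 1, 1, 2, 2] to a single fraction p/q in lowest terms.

1057/55

Fold from the inside: start with 2/1.
  2 + 1/2 = 5/2
  1 + 2/5 = 7/5
  1 + 5/7 = 12/7
  4 + 7/12 = 55/12
  19 + 12/55 = 1057/55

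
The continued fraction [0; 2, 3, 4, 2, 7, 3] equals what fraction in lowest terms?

Using pₖ = aₖpₖ₋₁ + pₖ₋₂ and qₖ = aₖqₖ₋₁ + qₖ₋₂:
  k=0: a=0, p=0, q=1
  k=1: a=2, p=1, q=2
  k=2: a=3, p=3, q=7
  k=3: a=4, p=13, q=30
  k=4: a=2, p=29, q=67
  k=5: a=7, p=216, q=499
  k=6: a=3, p=677, q=1564

677/1564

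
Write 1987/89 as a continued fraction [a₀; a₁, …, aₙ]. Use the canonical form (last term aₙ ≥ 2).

[22; 3, 14, 2]

1987 = 22×89 + 29
89 = 3×29 + 2
29 = 14×2 + 1
2 = 2×1 + 0  (stop)
So 1987/89 = [22; 3, 14, 2].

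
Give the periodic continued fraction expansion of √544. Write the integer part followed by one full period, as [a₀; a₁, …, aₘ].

[23; 3, 11, 3, 46]

a₀ = ⌊√544⌋ = 23.
With m₀=0, d₀=1 and mₖ₊₁ = dₖaₖ − mₖ, dₖ₊₁ = (n − mₖ₊₁²)/dₖ, aₖ₊₁ = ⌊(a₀+mₖ₊₁)/dₖ₊₁⌋:
  k=1: m=23, d=15, a=3
  k=2: m=22, d=4, a=11
  k=3: m=22, d=15, a=3
  k=4: m=23, d=1, a=46
d=1 and a=2a₀=46 at k=4, so the next step gives (m, d) = (23, 15) again — its k=1 value — and the period has length 4.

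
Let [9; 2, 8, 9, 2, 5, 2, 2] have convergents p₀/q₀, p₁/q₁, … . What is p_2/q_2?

161/17

Using pₖ = aₖpₖ₋₁ + pₖ₋₂, qₖ = aₖqₖ₋₁ + qₖ₋₂ (with p₋₁=1, p₋₂=0, q₋₁=0, q₋₂=1):
  k=0: a=9, p=9, q=1
  k=1: a=2, p=19, q=2
  k=2: a=8, p=161, q=17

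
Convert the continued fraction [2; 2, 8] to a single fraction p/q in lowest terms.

Using pₖ = aₖpₖ₋₁ + pₖ₋₂ and qₖ = aₖqₖ₋₁ + qₖ₋₂:
  k=0: a=2, p=2, q=1
  k=1: a=2, p=5, q=2
  k=2: a=8, p=42, q=17

42/17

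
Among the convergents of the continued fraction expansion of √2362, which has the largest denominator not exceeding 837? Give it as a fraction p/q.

√2362 = [48; 1, 1, 1, 1, 96, …] (period length 5).
Convergents:
  p_0/q_0 = 48/1
  p_1/q_1 = 49/1
  p_2/q_2 = 97/2
  p_3/q_3 = 146/3
  p_4/q_4 = 243/5
  p_5/q_5 = 23474/483
  p_6/q_6 = 23717/488
  p_7/q_7 = 47191/971
q_6 = 488 ≤ 837 < 971 = q_7, so the answer is 23717/488.

23717/488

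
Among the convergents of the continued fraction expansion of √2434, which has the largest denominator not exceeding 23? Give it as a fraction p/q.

√2434 = [49; 2, 1, 48, 1, 2, 98, …] (period length 6).
Convergents:
  p_0/q_0 = 49/1
  p_1/q_1 = 99/2
  p_2/q_2 = 148/3
  p_3/q_3 = 7203/146
q_2 = 3 ≤ 23 < 146 = q_3, so the answer is 148/3.

148/3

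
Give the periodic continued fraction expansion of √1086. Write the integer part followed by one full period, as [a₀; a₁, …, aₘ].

a₀ = ⌊√1086⌋ = 32.
With m₀=0, d₀=1 and mₖ₊₁ = dₖaₖ − mₖ, dₖ₊₁ = (n − mₖ₊₁²)/dₖ, aₖ₊₁ = ⌊(a₀+mₖ₊₁)/dₖ₊₁⌋:
  k=1: m=32, d=62, a=1
  k=2: m=30, d=3, a=20
  k=3: m=30, d=62, a=1
  k=4: m=32, d=1, a=64
d=1 and a=2a₀=64 at k=4, so the next step gives (m, d) = (32, 62) again — its k=1 value — and the period has length 4.

[32; 1, 20, 1, 64]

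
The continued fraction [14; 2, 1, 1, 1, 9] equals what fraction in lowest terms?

1107/77

Fold from the inside: start with 9/1.
  1 + 1/9 = 10/9
  1 + 9/10 = 19/10
  1 + 10/19 = 29/19
  2 + 19/29 = 77/29
  14 + 29/77 = 1107/77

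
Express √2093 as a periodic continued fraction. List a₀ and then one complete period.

[45; 1, 2, 1, 90]

a₀ = ⌊√2093⌋ = 45.
With m₀=0, d₀=1 and mₖ₊₁ = dₖaₖ − mₖ, dₖ₊₁ = (n − mₖ₊₁²)/dₖ, aₖ₊₁ = ⌊(a₀+mₖ₊₁)/dₖ₊₁⌋:
  k=1: m=45, d=68, a=1
  k=2: m=23, d=23, a=2
  k=3: m=23, d=68, a=1
  k=4: m=45, d=1, a=90
d=1 and a=2a₀=90 at k=4, so the next step gives (m, d) = (45, 68) again — its k=1 value — and the period has length 4.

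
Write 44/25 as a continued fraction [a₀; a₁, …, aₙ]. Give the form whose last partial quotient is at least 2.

44 = 1×25 + 19
25 = 1×19 + 6
19 = 3×6 + 1
6 = 6×1 + 0  (stop)
So 44/25 = [1; 1, 3, 6].

[1; 1, 3, 6]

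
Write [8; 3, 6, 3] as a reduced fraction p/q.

499/60

Fold from the inside: start with 3/1.
  6 + 1/3 = 19/3
  3 + 3/19 = 60/19
  8 + 19/60 = 499/60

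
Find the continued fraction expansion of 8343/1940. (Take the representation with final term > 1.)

[4; 3, 3, 19, 10]

8343 = 4·1940 + 583
1940 = 3·583 + 191
583 = 3·191 + 10
191 = 19·10 + 1
10 = 10·1 + 0  (stop)
So 8343/1940 = [4; 3, 3, 19, 10].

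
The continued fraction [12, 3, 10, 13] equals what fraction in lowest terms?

Using pₖ = aₖpₖ₋₁ + pₖ₋₂ and qₖ = aₖqₖ₋₁ + qₖ₋₂:
  k=0: a=12, p=12, q=1
  k=1: a=3, p=37, q=3
  k=2: a=10, p=382, q=31
  k=3: a=13, p=5003, q=406

5003/406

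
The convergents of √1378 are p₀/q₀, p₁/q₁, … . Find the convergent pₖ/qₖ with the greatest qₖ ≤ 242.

√1378 = [37; 8, 4, 4, 8, 74, …] (period length 5).
Convergents:
  p_0/q_0 = 37/1
  p_1/q_1 = 297/8
  p_2/q_2 = 1225/33
  p_3/q_3 = 5197/140
  p_4/q_4 = 42801/1153
q_3 = 140 ≤ 242 < 1153 = q_4, so the answer is 5197/140.

5197/140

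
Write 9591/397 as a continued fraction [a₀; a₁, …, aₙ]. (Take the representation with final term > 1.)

9591 = 24·397 + 63
397 = 6·63 + 19
63 = 3·19 + 6
19 = 3·6 + 1
6 = 6·1 + 0  (stop)
So 9591/397 = [24; 6, 3, 3, 6].

[24; 6, 3, 3, 6]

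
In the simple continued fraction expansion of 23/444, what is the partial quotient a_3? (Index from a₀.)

3

23 = 0·444 + 23   →  a_0 = 0
444 = 19·23 + 7   →  a_1 = 19
23 = 3·7 + 2   →  a_2 = 3
7 = 3·2 + 1   →  a_3 = 3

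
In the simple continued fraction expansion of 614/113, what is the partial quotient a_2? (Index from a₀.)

614 = 5·113 + 49   →  a_0 = 5
113 = 2·49 + 15   →  a_1 = 2
49 = 3·15 + 4   →  a_2 = 3

3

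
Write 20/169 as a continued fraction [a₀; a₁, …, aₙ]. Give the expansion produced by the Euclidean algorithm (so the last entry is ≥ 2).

20 = 0·169 + 20
169 = 8·20 + 9
20 = 2·9 + 2
9 = 4·2 + 1
2 = 2·1 + 0  (stop)
So 20/169 = [0; 8, 2, 4, 2].

[0; 8, 2, 4, 2]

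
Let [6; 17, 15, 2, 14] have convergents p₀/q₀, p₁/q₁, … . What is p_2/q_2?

Using pₖ = aₖpₖ₋₁ + pₖ₋₂, qₖ = aₖqₖ₋₁ + qₖ₋₂ (with p₋₁=1, p₋₂=0, q₋₁=0, q₋₂=1):
  k=0: a=6, p=6, q=1
  k=1: a=17, p=103, q=17
  k=2: a=15, p=1551, q=256

1551/256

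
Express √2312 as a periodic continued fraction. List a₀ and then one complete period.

a₀ = ⌊√2312⌋ = 48.
With m₀=0, d₀=1 and mₖ₊₁ = dₖaₖ − mₖ, dₖ₊₁ = (n − mₖ₊₁²)/dₖ, aₖ₊₁ = ⌊(a₀+mₖ₊₁)/dₖ₊₁⌋:
  k=1: m=48, d=8, a=12
  k=2: m=48, d=1, a=96
d=1 and a=2a₀=96 at k=2, so the next step gives (m, d) = (48, 8) again — its k=1 value — and the period has length 2.

[48; 12, 96]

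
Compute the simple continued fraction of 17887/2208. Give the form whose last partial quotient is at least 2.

17887 = 8·2208 + 223
2208 = 9·223 + 201
223 = 1·201 + 22
201 = 9·22 + 3
22 = 7·3 + 1
3 = 3·1 + 0  (stop)
So 17887/2208 = [8; 9, 1, 9, 7, 3].

[8; 9, 1, 9, 7, 3]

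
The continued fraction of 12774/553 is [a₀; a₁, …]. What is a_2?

12774 = 23·553 + 55   →  a_0 = 23
553 = 10·55 + 3   →  a_1 = 10
55 = 18·3 + 1   →  a_2 = 18

18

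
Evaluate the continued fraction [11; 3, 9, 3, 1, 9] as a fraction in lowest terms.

Using pₖ = aₖpₖ₋₁ + pₖ₋₂ and qₖ = aₖqₖ₋₁ + qₖ₋₂:
  k=0: a=11, p=11, q=1
  k=1: a=3, p=34, q=3
  k=2: a=9, p=317, q=28
  k=3: a=3, p=985, q=87
  k=4: a=1, p=1302, q=115
  k=5: a=9, p=12703, q=1122

12703/1122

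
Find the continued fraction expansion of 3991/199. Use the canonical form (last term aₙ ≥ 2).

[20; 18, 11]

3991 = 20·199 + 11
199 = 18·11 + 1
11 = 11·1 + 0  (stop)
So 3991/199 = [20; 18, 11].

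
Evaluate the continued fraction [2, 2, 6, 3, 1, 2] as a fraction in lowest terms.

367/149

Using pₖ = aₖpₖ₋₁ + pₖ₋₂ and qₖ = aₖqₖ₋₁ + qₖ₋₂:
  k=0: a=2, p=2, q=1
  k=1: a=2, p=5, q=2
  k=2: a=6, p=32, q=13
  k=3: a=3, p=101, q=41
  k=4: a=1, p=133, q=54
  k=5: a=2, p=367, q=149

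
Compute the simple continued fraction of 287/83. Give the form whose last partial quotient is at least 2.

287 = 3·83 + 38
83 = 2·38 + 7
38 = 5·7 + 3
7 = 2·3 + 1
3 = 3·1 + 0  (stop)
So 287/83 = [3; 2, 5, 2, 3].

[3; 2, 5, 2, 3]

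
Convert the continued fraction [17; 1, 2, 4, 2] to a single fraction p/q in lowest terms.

Fold from the inside: start with 2/1.
  4 + 1/2 = 9/2
  2 + 2/9 = 20/9
  1 + 9/20 = 29/20
  17 + 20/29 = 513/29

513/29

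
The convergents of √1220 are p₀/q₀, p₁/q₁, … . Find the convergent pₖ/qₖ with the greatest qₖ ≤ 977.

33706/965

√1220 = [34; 1, 12, 1, 68, …] (period length 4).
Convergents:
  p_0/q_0 = 34/1
  p_1/q_1 = 35/1
  p_2/q_2 = 454/13
  p_3/q_3 = 489/14
  p_4/q_4 = 33706/965
  p_5/q_5 = 34195/979
q_4 = 965 ≤ 977 < 979 = q_5, so the answer is 33706/965.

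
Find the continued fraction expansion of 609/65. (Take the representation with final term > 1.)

609 = 9·65 + 24
65 = 2·24 + 17
24 = 1·17 + 7
17 = 2·7 + 3
7 = 2·3 + 1
3 = 3·1 + 0  (stop)
So 609/65 = [9; 2, 1, 2, 2, 3].

[9; 2, 1, 2, 2, 3]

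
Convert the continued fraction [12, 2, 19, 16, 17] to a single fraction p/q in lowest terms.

Fold from the inside: start with 17/1.
  16 + 1/17 = 273/17
  19 + 17/273 = 5204/273
  2 + 273/5204 = 10681/5204
  12 + 5204/10681 = 133376/10681

133376/10681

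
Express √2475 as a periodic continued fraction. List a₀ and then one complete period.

a₀ = ⌊√2475⌋ = 49.
With m₀=0, d₀=1 and mₖ₊₁ = dₖaₖ − mₖ, dₖ₊₁ = (n − mₖ₊₁²)/dₖ, aₖ₊₁ = ⌊(a₀+mₖ₊₁)/dₖ₊₁⌋:
  k=1: m=49, d=74, a=1
  k=2: m=25, d=25, a=2
  k=3: m=25, d=74, a=1
  k=4: m=49, d=1, a=98
d=1 and a=2a₀=98 at k=4, so the next step gives (m, d) = (49, 74) again — its k=1 value — and the period has length 4.

[49; 1, 2, 1, 98]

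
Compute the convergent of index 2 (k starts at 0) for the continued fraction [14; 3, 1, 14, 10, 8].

Using pₖ = aₖpₖ₋₁ + pₖ₋₂, qₖ = aₖqₖ₋₁ + qₖ₋₂ (with p₋₁=1, p₋₂=0, q₋₁=0, q₋₂=1):
  k=0: a=14, p=14, q=1
  k=1: a=3, p=43, q=3
  k=2: a=1, p=57, q=4

57/4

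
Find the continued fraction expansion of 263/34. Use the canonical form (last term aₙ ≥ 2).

263 = 7*34 + 25
34 = 1*25 + 9
25 = 2*9 + 7
9 = 1*7 + 2
7 = 3*2 + 1
2 = 2*1 + 0  (stop)
So 263/34 = [7; 1, 2, 1, 3, 2].

[7; 1, 2, 1, 3, 2]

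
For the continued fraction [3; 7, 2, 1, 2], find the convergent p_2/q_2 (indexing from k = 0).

47/15

Using pₖ = aₖpₖ₋₁ + pₖ₋₂, qₖ = aₖqₖ₋₁ + qₖ₋₂ (with p₋₁=1, p₋₂=0, q₋₁=0, q₋₂=1):
  k=0: a=3, p=3, q=1
  k=1: a=7, p=22, q=7
  k=2: a=2, p=47, q=15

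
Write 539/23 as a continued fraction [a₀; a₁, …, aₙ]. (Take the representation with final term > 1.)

539 = 23×23 + 10
23 = 2×10 + 3
10 = 3×3 + 1
3 = 3×1 + 0  (stop)
So 539/23 = [23; 2, 3, 3].

[23; 2, 3, 3]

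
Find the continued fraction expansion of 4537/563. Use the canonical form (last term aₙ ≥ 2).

4537 = 8·563 + 33
563 = 17·33 + 2
33 = 16·2 + 1
2 = 2·1 + 0  (stop)
So 4537/563 = [8; 17, 16, 2].

[8; 17, 16, 2]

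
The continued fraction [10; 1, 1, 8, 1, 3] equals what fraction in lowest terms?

779/74

Fold from the inside: start with 3/1.
  1 + 1/3 = 4/3
  8 + 3/4 = 35/4
  1 + 4/35 = 39/35
  1 + 35/39 = 74/39
  10 + 39/74 = 779/74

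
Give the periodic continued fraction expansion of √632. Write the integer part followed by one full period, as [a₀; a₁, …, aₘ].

[25; 7, 6, 7, 50]

a₀ = ⌊√632⌋ = 25.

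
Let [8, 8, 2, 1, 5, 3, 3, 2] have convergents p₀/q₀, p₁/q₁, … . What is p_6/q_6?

Using pₖ = aₖpₖ₋₁ + pₖ₋₂, qₖ = aₖqₖ₋₁ + qₖ₋₂ (with p₋₁=1, p₋₂=0, q₋₁=0, q₋₂=1):
  k=0: a=8, p=8, q=1
  k=1: a=8, p=65, q=8
  k=2: a=2, p=138, q=17
  k=3: a=1, p=203, q=25
  k=4: a=5, p=1153, q=142
  k=5: a=3, p=3662, q=451
  k=6: a=3, p=12139, q=1495

12139/1495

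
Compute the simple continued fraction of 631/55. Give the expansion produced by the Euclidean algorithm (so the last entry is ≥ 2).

631 = 11·55 + 26
55 = 2·26 + 3
26 = 8·3 + 2
3 = 1·2 + 1
2 = 2·1 + 0  (stop)
So 631/55 = [11; 2, 8, 1, 2].

[11; 2, 8, 1, 2]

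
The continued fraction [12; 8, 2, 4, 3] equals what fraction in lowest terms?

Fold from the inside: start with 3/1.
  4 + 1/3 = 13/3
  2 + 3/13 = 29/13
  8 + 13/29 = 245/29
  12 + 29/245 = 2969/245

2969/245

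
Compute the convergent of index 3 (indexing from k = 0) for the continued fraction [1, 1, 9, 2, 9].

40/21

Using pₖ = aₖpₖ₋₁ + pₖ₋₂, qₖ = aₖqₖ₋₁ + qₖ₋₂ (with p₋₁=1, p₋₂=0, q₋₁=0, q₋₂=1):
  k=0: a=1, p=1, q=1
  k=1: a=1, p=2, q=1
  k=2: a=9, p=19, q=10
  k=3: a=2, p=40, q=21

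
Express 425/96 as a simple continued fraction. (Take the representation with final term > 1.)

[4; 2, 2, 1, 13]

425 = 4×96 + 41
96 = 2×41 + 14
41 = 2×14 + 13
14 = 1×13 + 1
13 = 13×1 + 0  (stop)
So 425/96 = [4; 2, 2, 1, 13].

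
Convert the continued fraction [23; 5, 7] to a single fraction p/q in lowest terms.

835/36

Fold from the inside: start with 7/1.
  5 + 1/7 = 36/7
  23 + 7/36 = 835/36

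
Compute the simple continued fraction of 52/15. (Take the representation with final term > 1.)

52 = 3×15 + 7
15 = 2×7 + 1
7 = 7×1 + 0  (stop)
So 52/15 = [3; 2, 7].

[3; 2, 7]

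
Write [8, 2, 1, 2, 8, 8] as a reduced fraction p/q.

Fold from the inside: start with 8/1.
  8 + 1/8 = 65/8
  2 + 8/65 = 138/65
  1 + 65/138 = 203/138
  2 + 138/203 = 544/203
  8 + 203/544 = 4555/544

4555/544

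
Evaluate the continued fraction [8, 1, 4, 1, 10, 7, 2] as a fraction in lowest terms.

8716/987

Using pₖ = aₖpₖ₋₁ + pₖ₋₂ and qₖ = aₖqₖ₋₁ + qₖ₋₂:
  k=0: a=8, p=8, q=1
  k=1: a=1, p=9, q=1
  k=2: a=4, p=44, q=5
  k=3: a=1, p=53, q=6
  k=4: a=10, p=574, q=65
  k=5: a=7, p=4071, q=461
  k=6: a=2, p=8716, q=987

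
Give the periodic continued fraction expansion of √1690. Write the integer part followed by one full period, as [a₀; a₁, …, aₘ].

a₀ = ⌊√1690⌋ = 41.
With m₀=0, d₀=1 and mₖ₊₁ = dₖaₖ − mₖ, dₖ₊₁ = (n − mₖ₊₁²)/dₖ, aₖ₊₁ = ⌊(a₀+mₖ₊₁)/dₖ₊₁⌋:
  k=1: m=41, d=9, a=9
  k=2: m=40, d=10, a=8
  k=3: m=40, d=9, a=9
  k=4: m=41, d=1, a=82
d=1 and a=2a₀=82 at k=4, so the next step gives (m, d) = (41, 9) again — its k=1 value — and the period has length 4.

[41; 9, 8, 9, 82]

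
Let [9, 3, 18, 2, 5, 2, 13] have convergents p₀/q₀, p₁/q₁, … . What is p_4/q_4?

5783/620

Using pₖ = aₖpₖ₋₁ + pₖ₋₂, qₖ = aₖqₖ₋₁ + qₖ₋₂ (with p₋₁=1, p₋₂=0, q₋₁=0, q₋₂=1):
  k=0: a=9, p=9, q=1
  k=1: a=3, p=28, q=3
  k=2: a=18, p=513, q=55
  k=3: a=2, p=1054, q=113
  k=4: a=5, p=5783, q=620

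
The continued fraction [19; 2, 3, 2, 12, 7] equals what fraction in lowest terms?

27387/1409

Using pₖ = aₖpₖ₋₁ + pₖ₋₂ and qₖ = aₖqₖ₋₁ + qₖ₋₂:
  k=0: a=19, p=19, q=1
  k=1: a=2, p=39, q=2
  k=2: a=3, p=136, q=7
  k=3: a=2, p=311, q=16
  k=4: a=12, p=3868, q=199
  k=5: a=7, p=27387, q=1409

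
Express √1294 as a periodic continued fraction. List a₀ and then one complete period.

[35; 1, 34, 1, 70]

a₀ = ⌊√1294⌋ = 35.
With m₀=0, d₀=1 and mₖ₊₁ = dₖaₖ − mₖ, dₖ₊₁ = (n − mₖ₊₁²)/dₖ, aₖ₊₁ = ⌊(a₀+mₖ₊₁)/dₖ₊₁⌋:
  k=1: m=35, d=69, a=1
  k=2: m=34, d=2, a=34
  k=3: m=34, d=69, a=1
  k=4: m=35, d=1, a=70
d=1 and a=2a₀=70 at k=4, so the next step gives (m, d) = (35, 69) again — its k=1 value — and the period has length 4.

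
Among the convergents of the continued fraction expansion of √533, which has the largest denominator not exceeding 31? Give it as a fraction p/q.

√533 = [23; 11, 1, 1, 11, 46, …] (period length 5).
Convergents:
  p_0/q_0 = 23/1
  p_1/q_1 = 254/11
  p_2/q_2 = 277/12
  p_3/q_3 = 531/23
  p_4/q_4 = 6118/265
q_3 = 23 ≤ 31 < 265 = q_4, so the answer is 531/23.

531/23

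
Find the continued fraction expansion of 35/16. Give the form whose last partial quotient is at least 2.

[2; 5, 3]

35 = 2·16 + 3
16 = 5·3 + 1
3 = 3·1 + 0  (stop)
So 35/16 = [2; 5, 3].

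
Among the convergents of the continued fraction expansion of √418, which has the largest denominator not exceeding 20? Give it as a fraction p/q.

√418 = [20; 2, 4, 20, 4, 2, 40, …] (period length 6).
Convergents:
  p_0/q_0 = 20/1
  p_1/q_1 = 41/2
  p_2/q_2 = 184/9
  p_3/q_3 = 3721/182
q_2 = 9 ≤ 20 < 182 = q_3, so the answer is 184/9.

184/9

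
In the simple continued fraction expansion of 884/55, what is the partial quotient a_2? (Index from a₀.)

884 = 16·55 + 4   →  a_0 = 16
55 = 13·4 + 3   →  a_1 = 13
4 = 1·3 + 1   →  a_2 = 1

1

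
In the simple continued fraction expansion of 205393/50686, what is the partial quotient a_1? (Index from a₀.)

205393 = 4·50686 + 2649   →  a_0 = 4
50686 = 19·2649 + 355   →  a_1 = 19

19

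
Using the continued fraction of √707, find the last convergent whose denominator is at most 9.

133/5

√707 = [26; 1, 1, 2, 3, 2, 1, 1, 52, …] (period length 8).
Convergents:
  p_0/q_0 = 26/1
  p_1/q_1 = 27/1
  p_2/q_2 = 53/2
  p_3/q_3 = 133/5
  p_4/q_4 = 452/17
q_3 = 5 ≤ 9 < 17 = q_4, so the answer is 133/5.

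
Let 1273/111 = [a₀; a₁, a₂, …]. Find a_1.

2

1273 = 11·111 + 52   →  a_0 = 11
111 = 2·52 + 7   →  a_1 = 2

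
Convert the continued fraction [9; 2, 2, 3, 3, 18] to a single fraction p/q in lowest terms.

9646/1025

Fold from the inside: start with 18/1.
  3 + 1/18 = 55/18
  3 + 18/55 = 183/55
  2 + 55/183 = 421/183
  2 + 183/421 = 1025/421
  9 + 421/1025 = 9646/1025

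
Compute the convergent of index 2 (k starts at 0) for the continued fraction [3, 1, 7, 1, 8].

31/8

Using pₖ = aₖpₖ₋₁ + pₖ₋₂, qₖ = aₖqₖ₋₁ + qₖ₋₂ (with p₋₁=1, p₋₂=0, q₋₁=0, q₋₂=1):
  k=0: a=3, p=3, q=1
  k=1: a=1, p=4, q=1
  k=2: a=7, p=31, q=8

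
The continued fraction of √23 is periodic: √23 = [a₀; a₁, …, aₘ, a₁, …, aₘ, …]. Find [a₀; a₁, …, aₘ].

[4; 1, 3, 1, 8]

a₀ = ⌊√23⌋ = 4.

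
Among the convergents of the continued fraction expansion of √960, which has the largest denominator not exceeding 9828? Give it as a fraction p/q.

119071/3843

√960 = [30; 1, 60, …] (period length 2).
Convergents:
  p_0/q_0 = 30/1
  p_1/q_1 = 31/1
  p_2/q_2 = 1890/61
  p_3/q_3 = 1921/62
  p_4/q_4 = 117150/3781
  p_5/q_5 = 119071/3843
  p_6/q_6 = 7261410/234361
q_5 = 3843 ≤ 9828 < 234361 = q_6, so the answer is 119071/3843.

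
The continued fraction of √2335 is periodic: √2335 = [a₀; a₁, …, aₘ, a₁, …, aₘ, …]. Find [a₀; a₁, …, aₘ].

[48; 3, 9, 3, 96]

a₀ = ⌊√2335⌋ = 48.
With m₀=0, d₀=1 and mₖ₊₁ = dₖaₖ − mₖ, dₖ₊₁ = (n − mₖ₊₁²)/dₖ, aₖ₊₁ = ⌊(a₀+mₖ₊₁)/dₖ₊₁⌋:
  k=1: m=48, d=31, a=3
  k=2: m=45, d=10, a=9
  k=3: m=45, d=31, a=3
  k=4: m=48, d=1, a=96
d=1 and a=2a₀=96 at k=4, so the next step gives (m, d) = (48, 31) again — its k=1 value — and the period has length 4.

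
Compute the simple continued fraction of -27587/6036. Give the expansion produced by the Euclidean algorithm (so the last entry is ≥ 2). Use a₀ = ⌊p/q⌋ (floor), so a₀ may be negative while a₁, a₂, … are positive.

-27587 = -5·6036 + 2593
6036 = 2·2593 + 850
2593 = 3·850 + 43
850 = 19·43 + 33
43 = 1·33 + 10
33 = 3·10 + 3
10 = 3·3 + 1
3 = 3·1 + 0  (stop)
So -27587/6036 = [-5; 2, 3, 19, 1, 3, 3, 3].

[-5; 2, 3, 19, 1, 3, 3, 3]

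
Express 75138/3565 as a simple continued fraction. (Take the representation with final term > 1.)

75138 = 21·3565 + 273
3565 = 13·273 + 16
273 = 17·16 + 1
16 = 16·1 + 0  (stop)
So 75138/3565 = [21; 13, 17, 16].

[21; 13, 17, 16]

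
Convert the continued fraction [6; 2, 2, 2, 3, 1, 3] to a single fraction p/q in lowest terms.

Fold from the inside: start with 3/1.
  1 + 1/3 = 4/3
  3 + 3/4 = 15/4
  2 + 4/15 = 34/15
  2 + 15/34 = 83/34
  2 + 34/83 = 200/83
  6 + 83/200 = 1283/200

1283/200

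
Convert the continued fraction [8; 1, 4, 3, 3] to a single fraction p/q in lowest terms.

Using pₖ = aₖpₖ₋₁ + pₖ₋₂ and qₖ = aₖqₖ₋₁ + qₖ₋₂:
  k=0: a=8, p=8, q=1
  k=1: a=1, p=9, q=1
  k=2: a=4, p=44, q=5
  k=3: a=3, p=141, q=16
  k=4: a=3, p=467, q=53

467/53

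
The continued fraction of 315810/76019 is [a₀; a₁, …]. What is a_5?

315810 = 4·76019 + 11734   →  a_0 = 4
76019 = 6·11734 + 5615   →  a_1 = 6
11734 = 2·5615 + 504   →  a_2 = 2
5615 = 11·504 + 71   →  a_3 = 11
504 = 7·71 + 7   →  a_4 = 7
71 = 10·7 + 1   →  a_5 = 10

10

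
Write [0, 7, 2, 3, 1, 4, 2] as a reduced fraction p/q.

95/707

Fold from the inside: start with 2/1.
  4 + 1/2 = 9/2
  1 + 2/9 = 11/9
  3 + 9/11 = 42/11
  2 + 11/42 = 95/42
  7 + 42/95 = 707/95
  0 + 95/707 = 95/707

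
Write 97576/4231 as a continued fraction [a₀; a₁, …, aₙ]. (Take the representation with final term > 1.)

[23; 16, 11, 2, 3, 3]

97576 = 23×4231 + 263
4231 = 16×263 + 23
263 = 11×23 + 10
23 = 2×10 + 3
10 = 3×3 + 1
3 = 3×1 + 0  (stop)
So 97576/4231 = [23; 16, 11, 2, 3, 3].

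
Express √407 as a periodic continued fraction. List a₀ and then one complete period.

[20; 5, 1, 2, 1, 5, 40]

a₀ = ⌊√407⌋ = 20.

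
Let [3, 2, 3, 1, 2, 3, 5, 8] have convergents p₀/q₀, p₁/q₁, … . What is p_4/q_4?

Using pₖ = aₖpₖ₋₁ + pₖ₋₂, qₖ = aₖqₖ₋₁ + qₖ₋₂ (with p₋₁=1, p₋₂=0, q₋₁=0, q₋₂=1):
  k=0: a=3, p=3, q=1
  k=1: a=2, p=7, q=2
  k=2: a=3, p=24, q=7
  k=3: a=1, p=31, q=9
  k=4: a=2, p=86, q=25

86/25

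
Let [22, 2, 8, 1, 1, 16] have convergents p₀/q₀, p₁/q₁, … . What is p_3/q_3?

Using pₖ = aₖpₖ₋₁ + pₖ₋₂, qₖ = aₖqₖ₋₁ + qₖ₋₂ (with p₋₁=1, p₋₂=0, q₋₁=0, q₋₂=1):
  k=0: a=22, p=22, q=1
  k=1: a=2, p=45, q=2
  k=2: a=8, p=382, q=17
  k=3: a=1, p=427, q=19

427/19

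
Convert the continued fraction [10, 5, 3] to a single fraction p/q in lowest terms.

Using pₖ = aₖpₖ₋₁ + pₖ₋₂ and qₖ = aₖqₖ₋₁ + qₖ₋₂:
  k=0: a=10, p=10, q=1
  k=1: a=5, p=51, q=5
  k=2: a=3, p=163, q=16

163/16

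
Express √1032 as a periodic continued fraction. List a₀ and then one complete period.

[32; 8, 64]

a₀ = ⌊√1032⌋ = 32.
With m₀=0, d₀=1 and mₖ₊₁ = dₖaₖ − mₖ, dₖ₊₁ = (n − mₖ₊₁²)/dₖ, aₖ₊₁ = ⌊(a₀+mₖ₊₁)/dₖ₊₁⌋:
  k=1: m=32, d=8, a=8
  k=2: m=32, d=1, a=64
d=1 and a=2a₀=64 at k=2, so the next step gives (m, d) = (32, 8) again — its k=1 value — and the period has length 2.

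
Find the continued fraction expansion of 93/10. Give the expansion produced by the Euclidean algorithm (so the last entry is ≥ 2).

93 = 9·10 + 3
10 = 3·3 + 1
3 = 3·1 + 0  (stop)
So 93/10 = [9; 3, 3].

[9; 3, 3]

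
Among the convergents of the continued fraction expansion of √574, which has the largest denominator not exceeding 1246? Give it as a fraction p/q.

27576/1151

√574 = [23; 1, 22, 1, 46, …] (period length 4).
Convergents:
  p_0/q_0 = 23/1
  p_1/q_1 = 24/1
  p_2/q_2 = 551/23
  p_3/q_3 = 575/24
  p_4/q_4 = 27001/1127
  p_5/q_5 = 27576/1151
  p_6/q_6 = 633673/26449
q_5 = 1151 ≤ 1246 < 26449 = q_6, so the answer is 27576/1151.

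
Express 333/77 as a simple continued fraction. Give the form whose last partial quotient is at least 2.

[4; 3, 12, 2]

333 = 4*77 + 25
77 = 3*25 + 2
25 = 12*2 + 1
2 = 2*1 + 0  (stop)
So 333/77 = [4; 3, 12, 2].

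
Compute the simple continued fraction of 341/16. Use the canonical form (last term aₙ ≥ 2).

[21; 3, 5]

341 = 21*16 + 5
16 = 3*5 + 1
5 = 5*1 + 0  (stop)
So 341/16 = [21; 3, 5].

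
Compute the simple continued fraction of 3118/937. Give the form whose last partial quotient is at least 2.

3118 = 3·937 + 307
937 = 3·307 + 16
307 = 19·16 + 3
16 = 5·3 + 1
3 = 3·1 + 0  (stop)
So 3118/937 = [3; 3, 19, 5, 3].

[3; 3, 19, 5, 3]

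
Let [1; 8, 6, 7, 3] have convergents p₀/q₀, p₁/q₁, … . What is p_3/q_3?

394/351

Using pₖ = aₖpₖ₋₁ + pₖ₋₂, qₖ = aₖqₖ₋₁ + qₖ₋₂ (with p₋₁=1, p₋₂=0, q₋₁=0, q₋₂=1):
  k=0: a=1, p=1, q=1
  k=1: a=8, p=9, q=8
  k=2: a=6, p=55, q=49
  k=3: a=7, p=394, q=351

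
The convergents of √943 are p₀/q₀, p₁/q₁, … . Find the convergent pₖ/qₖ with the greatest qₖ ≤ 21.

√943 = [30; 1, 2, 2, 2, 1, 60, …] (period length 6).
Convergents:
  p_0/q_0 = 30/1
  p_1/q_1 = 31/1
  p_2/q_2 = 92/3
  p_3/q_3 = 215/7
  p_4/q_4 = 522/17
  p_5/q_5 = 737/24
q_4 = 17 ≤ 21 < 24 = q_5, so the answer is 522/17.

522/17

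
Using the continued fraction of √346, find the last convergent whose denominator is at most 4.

√346 = [18; 1, 1, 1, 1, 36, …] (period length 5).
Convergents:
  p_0/q_0 = 18/1
  p_1/q_1 = 19/1
  p_2/q_2 = 37/2
  p_3/q_3 = 56/3
  p_4/q_4 = 93/5
q_3 = 3 ≤ 4 < 5 = q_4, so the answer is 56/3.

56/3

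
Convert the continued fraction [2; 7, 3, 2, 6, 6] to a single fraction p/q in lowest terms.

4315/2019

Using pₖ = aₖpₖ₋₁ + pₖ₋₂ and qₖ = aₖqₖ₋₁ + qₖ₋₂:
  k=0: a=2, p=2, q=1
  k=1: a=7, p=15, q=7
  k=2: a=3, p=47, q=22
  k=3: a=2, p=109, q=51
  k=4: a=6, p=701, q=328
  k=5: a=6, p=4315, q=2019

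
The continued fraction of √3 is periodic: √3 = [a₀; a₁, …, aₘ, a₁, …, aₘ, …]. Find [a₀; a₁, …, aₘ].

[1; 1, 2]

a₀ = ⌊√3⌋ = 1.
With m₀=0, d₀=1 and mₖ₊₁ = dₖaₖ − mₖ, dₖ₊₁ = (n − mₖ₊₁²)/dₖ, aₖ₊₁ = ⌊(a₀+mₖ₊₁)/dₖ₊₁⌋:
  k=1: m=1, d=2, a=1
  k=2: m=1, d=1, a=2
d=1 and a=2a₀=2 at k=2, so the next step gives (m, d) = (1, 2) again — its k=1 value — and the period has length 2.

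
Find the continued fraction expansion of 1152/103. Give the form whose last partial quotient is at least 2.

1152 = 11·103 + 19
103 = 5·19 + 8
19 = 2·8 + 3
8 = 2·3 + 2
3 = 1·2 + 1
2 = 2·1 + 0  (stop)
So 1152/103 = [11; 5, 2, 2, 1, 2].

[11; 5, 2, 2, 1, 2]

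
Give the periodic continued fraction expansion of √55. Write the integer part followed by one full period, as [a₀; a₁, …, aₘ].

a₀ = ⌊√55⌋ = 7.
With m₀=0, d₀=1 and mₖ₊₁ = dₖaₖ − mₖ, dₖ₊₁ = (n − mₖ₊₁²)/dₖ, aₖ₊₁ = ⌊(a₀+mₖ₊₁)/dₖ₊₁⌋:
  k=1: m=7, d=6, a=2
  k=2: m=5, d=5, a=2
  k=3: m=5, d=6, a=2
  k=4: m=7, d=1, a=14
d=1 and a=2a₀=14 at k=4, so the next step gives (m, d) = (7, 6) again — its k=1 value — and the period has length 4.

[7; 2, 2, 2, 14]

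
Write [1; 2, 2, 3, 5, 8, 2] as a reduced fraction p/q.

Using pₖ = aₖpₖ₋₁ + pₖ₋₂ and qₖ = aₖqₖ₋₁ + qₖ₋₂:
  k=0: a=1, p=1, q=1
  k=1: a=2, p=3, q=2
  k=2: a=2, p=7, q=5
  k=3: a=3, p=24, q=17
  k=4: a=5, p=127, q=90
  k=5: a=8, p=1040, q=737
  k=6: a=2, p=2207, q=1564

2207/1564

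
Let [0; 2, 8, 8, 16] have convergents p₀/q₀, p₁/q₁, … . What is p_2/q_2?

8/17

Using pₖ = aₖpₖ₋₁ + pₖ₋₂, qₖ = aₖqₖ₋₁ + qₖ₋₂ (with p₋₁=1, p₋₂=0, q₋₁=0, q₋₂=1):
  k=0: a=0, p=0, q=1
  k=1: a=2, p=1, q=2
  k=2: a=8, p=8, q=17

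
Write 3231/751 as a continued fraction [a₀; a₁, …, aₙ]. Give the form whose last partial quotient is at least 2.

[4; 3, 3, 4, 8, 2]

3231 = 4·751 + 227
751 = 3·227 + 70
227 = 3·70 + 17
70 = 4·17 + 2
17 = 8·2 + 1
2 = 2·1 + 0  (stop)
So 3231/751 = [4; 3, 3, 4, 8, 2].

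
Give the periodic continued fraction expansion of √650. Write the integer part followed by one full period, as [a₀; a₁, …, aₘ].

[25; 2, 50]

a₀ = ⌊√650⌋ = 25.
With m₀=0, d₀=1 and mₖ₊₁ = dₖaₖ − mₖ, dₖ₊₁ = (n − mₖ₊₁²)/dₖ, aₖ₊₁ = ⌊(a₀+mₖ₊₁)/dₖ₊₁⌋:
  k=1: m=25, d=25, a=2
  k=2: m=25, d=1, a=50
d=1 and a=2a₀=50 at k=2, so the next step gives (m, d) = (25, 25) again — its k=1 value — and the period has length 2.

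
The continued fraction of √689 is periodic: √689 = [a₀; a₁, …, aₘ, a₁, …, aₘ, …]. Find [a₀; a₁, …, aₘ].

[26; 4, 52]

a₀ = ⌊√689⌋ = 26.
With m₀=0, d₀=1 and mₖ₊₁ = dₖaₖ − mₖ, dₖ₊₁ = (n − mₖ₊₁²)/dₖ, aₖ₊₁ = ⌊(a₀+mₖ₊₁)/dₖ₊₁⌋:
  k=1: m=26, d=13, a=4
  k=2: m=26, d=1, a=52
d=1 and a=2a₀=52 at k=2, so the next step gives (m, d) = (26, 13) again — its k=1 value — and the period has length 2.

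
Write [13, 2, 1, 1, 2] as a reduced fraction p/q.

Fold from the inside: start with 2/1.
  1 + 1/2 = 3/2
  1 + 2/3 = 5/3
  2 + 3/5 = 13/5
  13 + 5/13 = 174/13

174/13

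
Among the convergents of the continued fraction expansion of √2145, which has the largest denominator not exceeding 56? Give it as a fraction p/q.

1621/35

√2145 = [46; 3, 5, 2, 5, 3, 92, …] (period length 6).
Convergents:
  p_0/q_0 = 46/1
  p_1/q_1 = 139/3
  p_2/q_2 = 741/16
  p_3/q_3 = 1621/35
  p_4/q_4 = 8846/191
q_3 = 35 ≤ 56 < 191 = q_4, so the answer is 1621/35.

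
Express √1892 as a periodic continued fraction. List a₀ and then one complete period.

[43; 2, 86]

a₀ = ⌊√1892⌋ = 43.
With m₀=0, d₀=1 and mₖ₊₁ = dₖaₖ − mₖ, dₖ₊₁ = (n − mₖ₊₁²)/dₖ, aₖ₊₁ = ⌊(a₀+mₖ₊₁)/dₖ₊₁⌋:
  k=1: m=43, d=43, a=2
  k=2: m=43, d=1, a=86
d=1 and a=2a₀=86 at k=2, so the next step gives (m, d) = (43, 43) again — its k=1 value — and the period has length 2.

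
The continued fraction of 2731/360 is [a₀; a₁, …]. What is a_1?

2731 = 7·360 + 211   →  a_0 = 7
360 = 1·211 + 149   →  a_1 = 1

1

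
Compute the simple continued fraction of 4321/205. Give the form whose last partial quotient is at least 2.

4321 = 21·205 + 16
205 = 12·16 + 13
16 = 1·13 + 3
13 = 4·3 + 1
3 = 3·1 + 0  (stop)
So 4321/205 = [21; 12, 1, 4, 3].

[21; 12, 1, 4, 3]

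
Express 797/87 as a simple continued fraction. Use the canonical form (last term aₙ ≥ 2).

797 = 9×87 + 14
87 = 6×14 + 3
14 = 4×3 + 2
3 = 1×2 + 1
2 = 2×1 + 0  (stop)
So 797/87 = [9; 6, 4, 1, 2].

[9; 6, 4, 1, 2]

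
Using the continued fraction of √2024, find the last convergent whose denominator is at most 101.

4049/90

√2024 = [44; 1, 88, …] (period length 2).
Convergents:
  p_0/q_0 = 44/1
  p_1/q_1 = 45/1
  p_2/q_2 = 4004/89
  p_3/q_3 = 4049/90
  p_4/q_4 = 360316/8009
q_3 = 90 ≤ 101 < 8009 = q_4, so the answer is 4049/90.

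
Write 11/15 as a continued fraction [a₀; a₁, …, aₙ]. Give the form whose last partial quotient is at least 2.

[0; 1, 2, 1, 3]

11 = 0*15 + 11
15 = 1*11 + 4
11 = 2*4 + 3
4 = 1*3 + 1
3 = 3*1 + 0  (stop)
So 11/15 = [0; 1, 2, 1, 3].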